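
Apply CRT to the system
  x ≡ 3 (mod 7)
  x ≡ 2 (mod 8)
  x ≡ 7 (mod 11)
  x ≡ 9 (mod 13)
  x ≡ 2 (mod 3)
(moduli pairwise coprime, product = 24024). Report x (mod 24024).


Product of moduli M = 7 · 8 · 11 · 13 · 3 = 24024.
Merge one congruence at a time:
  Start: x ≡ 3 (mod 7).
  Combine with x ≡ 2 (mod 8); new modulus lcm = 56.
    Write x = 3 + 7·t and substitute into x ≡ 2 (mod 8): 7·t ≡ 2 − 3 = -1 (mod 8).
    Reduce coefficients mod 8: 7·t ≡ 7 (mod 8).
    The inverse of 7 mod 8 is 7 (since 7·7 = 49 = 6·8 + 1), so t ≡ 7·7 = 49 ≡ 1 (mod 8).
    Then x = 3 + 7·1 = 10, valid modulo lcm(7, 8) = 56: x ≡ 10 (mod 56).
  Combine with x ≡ 7 (mod 11); new modulus lcm = 616.
    Write x = 10 + 56·t and substitute into x ≡ 7 (mod 11): 56·t ≡ 7 − 10 = -3 (mod 11).
    Reduce coefficients mod 11: 1·t ≡ 8 (mod 11).
    So t ≡ 8 (mod 11).
    Then x = 10 + 56·8 = 458, valid modulo lcm(56, 11) = 616: x ≡ 458 (mod 616).
  Combine with x ≡ 9 (mod 13); new modulus lcm = 8008.
    Write x = 458 + 616·t and substitute into x ≡ 9 (mod 13): 616·t ≡ 9 − 458 = -449 (mod 13).
    Reduce coefficients mod 13: 5·t ≡ 6 (mod 13).
    The inverse of 5 mod 13 is 8 (since 5·8 = 40 = 3·13 + 1), so t ≡ 8·6 = 48 ≡ 9 (mod 13).
    Then x = 458 + 616·9 = 6002, valid modulo lcm(616, 13) = 8008: x ≡ 6002 (mod 8008).
  Combine with x ≡ 2 (mod 3); new modulus lcm = 24024.
    Write x = 6002 + 8008·t and substitute into x ≡ 2 (mod 3): 8008·t ≡ 2 − 6002 = -6000 (mod 3).
    Reduce coefficients mod 3: 1·t ≡ 0 (mod 3).
    So t ≡ 0 (mod 3).
    Then x = 6002 + 8008·0 = 6002, valid modulo lcm(8008, 3) = 24024: x ≡ 6002 (mod 24024).
Verify against each original: 6002 mod 7 = 3, 6002 mod 8 = 2, 6002 mod 11 = 7, 6002 mod 13 = 9, 6002 mod 3 = 2.

x ≡ 6002 (mod 24024).


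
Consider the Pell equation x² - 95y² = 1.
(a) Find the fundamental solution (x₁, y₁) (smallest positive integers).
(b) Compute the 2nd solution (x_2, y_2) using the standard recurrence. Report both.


Step 1: Find the fundamental solution (x₁, y₁) of x² - 95y² = 1.
  Expand √95 as a continued fraction. a₀ = ⌊√95⌋ = 9; iterate m_{k+1} = d_k·a_k − m_k, d_{k+1} = (95 − m_{k+1}²)/d_k, a_{k+1} = ⌊(a₀ + m_{k+1})/d_{k+1}⌋ (starting m₀ = 0, d₀ = 1), with convergents p_k = a_k·p_{k-1} + p_{k-2}, q_k = a_k·q_{k-1} + q_{k-2} (p₋₁ = 1, q₋₁ = 0):
  k = 0: a₀ = 9; p₀/q₀ = 9/1; p₀² − 95·q₀² = 81 − 95 = -14.
  k = 1: m = 9, d = 14, a = ⌊(9 + 9)/14⌋ = 1; p/q = (1·9 + 1)/(1·1 + 0) = 10/1; p² − 95·q² = 100 − 95 = 5.
  k = 2: m = 5, d = 5, a = ⌊(9 + 5)/5⌋ = 2; p/q = (2·10 + 9)/(2·1 + 1) = 29/3; p² − 95·q² = 841 − 855 = -14.
  k = 3: m = 5, d = 14, a = ⌊(9 + 5)/14⌋ = 1; p/q = (1·29 + 10)/(1·3 + 1) = 39/4; p² − 95·q² = 1521 − 1520 = 1.
  The first convergent with p² − 95·q² = 1 gives the fundamental solution (x₁, y₁) = (39, 4).
Step 2: Apply the recurrence (x_{n+1}, y_{n+1}) = (x₁x_n + 95y₁y_n, x₁y_n + y₁x_n) repeatedly.
  From (x_1, y_1) = (39, 4): x_2 = 39·39 + 95·4·4 = 3041; y_2 = 39·4 + 4·39 = 312.
Step 3: Verify x_2² - 95·y_2² = 9247681 - 9247680 = 1 (should be 1). ✓

(x_1, y_1) = (39, 4); (x_2, y_2) = (3041, 312).


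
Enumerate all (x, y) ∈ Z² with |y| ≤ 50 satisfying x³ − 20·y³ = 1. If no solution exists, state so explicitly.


The equation is x³ - 20y³ = 1. For fixed y, x³ = 20·y³ + 1, so a solution requires the RHS to be a perfect cube.
Strategy: iterate y from -50 to 50, compute RHS = 20·y³ + 1, and check whether it is a (positive or negative) perfect cube.
Check small values of y:
  y = 0: RHS = 1 = (1)³ ⇒ x = 1 works.
  y = 1: RHS = 21 is not a perfect cube.
  y = -1: RHS = -19 is not a perfect cube.
  y = 2: RHS = 161 is not a perfect cube.
  y = -2: RHS = -159 is not a perfect cube.
  y = 3: RHS = 541 is not a perfect cube.
  y = -3: RHS = -539 is not a perfect cube.
Continuing, at y = -7: RHS = -6859 = (-19)³ ⇒ x = -19 works.
Searching the remaining y in |y| ≤ 50 finds no further solutions.
Collected solutions: (1, 0), (-19, -7).

Solutions (with |y| ≤ 50): (1, 0), (-19, -7).


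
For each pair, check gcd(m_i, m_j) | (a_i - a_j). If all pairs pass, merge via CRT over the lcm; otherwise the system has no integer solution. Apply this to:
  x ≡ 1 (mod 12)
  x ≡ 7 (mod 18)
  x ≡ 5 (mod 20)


Moduli 12, 18, 20 are not pairwise coprime, so CRT works modulo lcm(m_i) when all pairwise compatibility conditions hold.
Pairwise compatibility: gcd(m_i, m_j) must divide a_i - a_j for every pair.
Merge one congruence at a time:
  Start: x ≡ 1 (mod 12).
  Combine with x ≡ 7 (mod 18): gcd(12, 18) = 6; 7 - 1 = 6, which IS divisible by 6, so compatible.
    Write x = 1 + 12·t and substitute into x ≡ 7 (mod 18): 12·t ≡ 7 − 1 = 6 (mod 18).
    Divide the congruence (and modulus) by g = 6: 2·t ≡ 1 (mod 3).
    The inverse of 2 mod 3 is 2 (since 2·2 = 4 = 1·3 + 1), so t ≡ 2·1 = 2 ≡ 2 (mod 3).
    Then x = 1 + 12·2 = 25, valid modulo lcm(12, 18) = 36: x ≡ 25 (mod 36).
  Combine with x ≡ 5 (mod 20): gcd(36, 20) = 4; 5 - 25 = -20, which IS divisible by 4, so compatible.
    Write x = 25 + 36·t and substitute into x ≡ 5 (mod 20): 36·t ≡ 5 − 25 = -20 (mod 20).
    Divide the congruence (and modulus) by g = 4: 9·t ≡ -5 (mod 5).
    Reduce coefficients mod 5: 4·t ≡ 0 (mod 5).
    The inverse of 4 mod 5 is 4 (since 4·4 = 16 = 3·5 + 1), so t ≡ 4·0 = 0 ≡ 0 (mod 5).
    Then x = 25 + 36·0 = 25, valid modulo lcm(36, 20) = 180: x ≡ 25 (mod 180).
Verify: 25 mod 12 = 1, 25 mod 18 = 7, 25 mod 20 = 5.

x ≡ 25 (mod 180).


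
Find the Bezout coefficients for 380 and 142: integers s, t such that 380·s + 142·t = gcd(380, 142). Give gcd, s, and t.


Euclidean algorithm on (380, 142) — divide until remainder is 0:
  380 = 2 · 142 + 96
  142 = 1 · 96 + 46
  96 = 2 · 46 + 4
  46 = 11 · 4 + 2
  4 = 2 · 2 + 0
gcd(380, 142) = 2.
Track Bezout coefficients alongside the remainders: start with r₀ = 380 = a·1 + b·0 (s = 1, t = 0) and r₁ = 142 = a·0 + b·1 (s = 0, t = 1); each new remainder r_{k+1} = r_{k-1} − q_k·r_k inherits s_{k+1} = s_{k-1} − q_k·s_k, t_{k+1} = t_{k-1} − q_k·t_k, so r_k = a·s_k + b·t_k at every step:
  q = 2: r = 96, s = 1 − 2·0 = 1, t = 0 − 2·1 = -2  (check: 380·1 + 142·(-2) = 96)
  q = 1: r = 46, s = 0 − 1·1 = -1, t = 1 − 1·(-2) = 3  (check: 380·(-1) + 142·3 = 46)
  q = 2: r = 4, s = 1 − 2·(-1) = 3, t = -2 − 2·3 = -8  (check: 380·3 + 142·(-8) = 4)
  q = 11: r = 2, s = -1 − 11·3 = -34, t = 3 − 11·(-8) = 91  (check: 380·(-34) + 142·91 = 2)
The row with r = 2 (the gcd) gives the Bezout coefficients s = -34, t = 91.
Result: 380 · (-34) + 142 · (91) = 2.

gcd(380, 142) = 2; s = -34, t = 91 (check: 380·(-34) + 142·91 = 2).


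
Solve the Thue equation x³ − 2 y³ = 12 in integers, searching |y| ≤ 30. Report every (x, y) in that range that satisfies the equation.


The equation is x³ - 2y³ = 12. For fixed y, x³ = 2·y³ + 12, so a solution requires the RHS to be a perfect cube.
Strategy: iterate y from -30 to 30, compute RHS = 2·y³ + 12, and check whether it is a (positive or negative) perfect cube.
Check small values of y:
  y = 0: RHS = 12 is not a perfect cube.
  y = 1: RHS = 14 is not a perfect cube.
  y = -1: RHS = 10 is not a perfect cube.
  y = 2: RHS = 28 is not a perfect cube.
  y = -2: RHS = -4 is not a perfect cube.
  y = 3: RHS = 66 is not a perfect cube.
  y = -3: RHS = -42 is not a perfect cube.
Continuing the search up to |y| = 30 finds no solutions either.
No (x, y) in the scanned range satisfies the equation.

No integer solutions with |y| ≤ 30.


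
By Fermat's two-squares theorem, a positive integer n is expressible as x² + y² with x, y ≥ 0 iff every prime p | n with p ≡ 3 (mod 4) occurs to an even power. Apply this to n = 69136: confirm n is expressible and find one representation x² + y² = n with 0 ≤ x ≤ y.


Step 1: Factor n = 69136 = 2^4 · 29 · 149.
Step 2: Check the mod-4 condition on each prime factor: 2 = 2 (special); 29 ≡ 1 (mod 4), exponent 1; 149 ≡ 1 (mod 4), exponent 1.
All primes ≡ 3 (mod 4) appear to even exponent (or don't appear), so by the two-squares theorem n IS expressible as a sum of two squares.
Step 3: Build a representation. Group n = k² · m with k = 4 and m = 29 · 149 = 4321 (a product of primes ≡ 1 (mod 4)); a representation of m scales to one of n via (k·x)² + (k·y)² = k²(x² + y²). Each prime p ≡ 1 (mod 4) is itself a sum of two squares; find a² by testing p − a² for a perfect square:
  29: 29 − 1² = 28, 29 − 2² = 25 = 5² ⇒ 29 = 2² + 5².
  149: 149 − 1² = 148, 149 − 2² = 145, 149 − 3² = 140, 149 − 4² = 133, 149 − 5² = 124, 149 − 6² = 113, 149 − 7² = 100 = 10² ⇒ 149 = 7² + 10².
  Combine using the Brahmagupta–Fibonacci identity (a² + b²)(c² + d²) = (ac − bd)² + (ad + bc)² = (ac + bd)² + (ad − bc)²:
  29 · 149 = 4321: from (2² + 5²)(7² + 10²), take (2·7 − 5·10, 2·10 + 5·7) = (14 − 50, 20 + 35) = (-36, 55); dropping signs (only squares matter) gives (36, 55); check 36² + 55² = 1296 + 3025 = 4321 ✓.
  Scale by k = 4: (4·36, 4·55) = (144, 220).
Step 4: Order so x ≤ y and verify: 144² + 220² = 20736 + 48400 = 69136 = n. ✓

n = 69136 = 144² + 220² (one valid representation with x ≤ y).


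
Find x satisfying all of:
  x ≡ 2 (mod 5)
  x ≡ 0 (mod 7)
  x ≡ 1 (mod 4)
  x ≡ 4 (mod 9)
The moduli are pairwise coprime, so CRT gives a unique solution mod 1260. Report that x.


Product of moduli M = 5 · 7 · 4 · 9 = 1260.
Merge one congruence at a time:
  Start: x ≡ 2 (mod 5).
  Combine with x ≡ 0 (mod 7); new modulus lcm = 35.
    Write x = 2 + 5·t and substitute into x ≡ 0 (mod 7): 5·t ≡ 0 − 2 = -2 (mod 7).
    Reduce coefficients mod 7: 5·t ≡ 5 (mod 7).
    The inverse of 5 mod 7 is 3 (since 5·3 = 15 = 2·7 + 1), so t ≡ 3·5 = 15 ≡ 1 (mod 7).
    Then x = 2 + 5·1 = 7, valid modulo lcm(5, 7) = 35: x ≡ 7 (mod 35).
  Combine with x ≡ 1 (mod 4); new modulus lcm = 140.
    Write x = 7 + 35·t and substitute into x ≡ 1 (mod 4): 35·t ≡ 1 − 7 = -6 (mod 4).
    Reduce coefficients mod 4: 3·t ≡ 2 (mod 4).
    The inverse of 3 mod 4 is 3 (since 3·3 = 9 = 2·4 + 1), so t ≡ 3·2 = 6 ≡ 2 (mod 4).
    Then x = 7 + 35·2 = 77, valid modulo lcm(35, 4) = 140: x ≡ 77 (mod 140).
  Combine with x ≡ 4 (mod 9); new modulus lcm = 1260.
    Write x = 77 + 140·t and substitute into x ≡ 4 (mod 9): 140·t ≡ 4 − 77 = -73 (mod 9).
    Reduce coefficients mod 9: 5·t ≡ 8 (mod 9).
    The inverse of 5 mod 9 is 2 (since 5·2 = 10 = 1·9 + 1), so t ≡ 2·8 = 16 ≡ 7 (mod 9).
    Then x = 77 + 140·7 = 1057, valid modulo lcm(140, 9) = 1260: x ≡ 1057 (mod 1260).
Verify against each original: 1057 mod 5 = 2, 1057 mod 7 = 0, 1057 mod 4 = 1, 1057 mod 9 = 4.

x ≡ 1057 (mod 1260).


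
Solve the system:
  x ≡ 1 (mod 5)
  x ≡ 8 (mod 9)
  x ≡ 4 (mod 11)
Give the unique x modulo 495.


Moduli 5, 9, 11 are pairwise coprime; by CRT there is a unique solution modulo M = 5 · 9 · 11 = 495.
Solve pairwise, accumulating the modulus:
  Start with x ≡ 1 (mod 5).
  Combine with x ≡ 8 (mod 9): since gcd(5, 9) = 1, we get a unique residue mod 45.
    Write x = 1 + 5·t and substitute into x ≡ 8 (mod 9): 5·t ≡ 8 − 1 = 7 (mod 9).
    The inverse of 5 mod 9 is 2 (since 5·2 = 10 = 1·9 + 1), so t ≡ 2·7 = 14 ≡ 5 (mod 9).
    Then x = 1 + 5·5 = 26, valid modulo lcm(5, 9) = 45: x ≡ 26 (mod 45).
  Combine with x ≡ 4 (mod 11): since gcd(45, 11) = 1, we get a unique residue mod 495.
    Write x = 26 + 45·t and substitute into x ≡ 4 (mod 11): 45·t ≡ 4 − 26 = -22 (mod 11).
    Reduce coefficients mod 11: 1·t ≡ 0 (mod 11).
    So t ≡ 0 (mod 11).
    Then x = 26 + 45·0 = 26, valid modulo lcm(45, 11) = 495: x ≡ 26 (mod 495).
Verify: 26 mod 5 = 1 ✓, 26 mod 9 = 8 ✓, 26 mod 11 = 4 ✓.

x ≡ 26 (mod 495).


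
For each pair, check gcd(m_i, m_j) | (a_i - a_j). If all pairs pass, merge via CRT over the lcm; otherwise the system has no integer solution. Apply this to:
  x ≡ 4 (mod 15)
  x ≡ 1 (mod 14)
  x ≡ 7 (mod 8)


Moduli 15, 14, 8 are not pairwise coprime, so CRT works modulo lcm(m_i) when all pairwise compatibility conditions hold.
Pairwise compatibility: gcd(m_i, m_j) must divide a_i - a_j for every pair.
Merge one congruence at a time:
  Start: x ≡ 4 (mod 15).
  Combine with x ≡ 1 (mod 14): gcd(15, 14) = 1; 1 - 4 = -3, which IS divisible by 1, so compatible.
    Write x = 4 + 15·t and substitute into x ≡ 1 (mod 14): 15·t ≡ 1 − 4 = -3 (mod 14).
    Reduce coefficients mod 14: 1·t ≡ 11 (mod 14).
    So t ≡ 11 (mod 14).
    Then x = 4 + 15·11 = 169, valid modulo lcm(15, 14) = 210: x ≡ 169 (mod 210).
  Combine with x ≡ 7 (mod 8): gcd(210, 8) = 2; 7 - 169 = -162, which IS divisible by 2, so compatible.
    Write x = 169 + 210·t and substitute into x ≡ 7 (mod 8): 210·t ≡ 7 − 169 = -162 (mod 8).
    Divide the congruence (and modulus) by g = 2: 105·t ≡ -81 (mod 4).
    Reduce coefficients mod 4: 1·t ≡ 3 (mod 4).
    So t ≡ 3 (mod 4).
    Then x = 169 + 210·3 = 799, valid modulo lcm(210, 8) = 840: x ≡ 799 (mod 840).
Verify: 799 mod 15 = 4, 799 mod 14 = 1, 799 mod 8 = 7.

x ≡ 799 (mod 840).


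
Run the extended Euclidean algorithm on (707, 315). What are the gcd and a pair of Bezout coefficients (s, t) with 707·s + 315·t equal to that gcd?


Euclidean algorithm on (707, 315) — divide until remainder is 0:
  707 = 2 · 315 + 77
  315 = 4 · 77 + 7
  77 = 11 · 7 + 0
gcd(707, 315) = 7.
Track Bezout coefficients alongside the remainders: start with r₀ = 707 = a·1 + b·0 (s = 1, t = 0) and r₁ = 315 = a·0 + b·1 (s = 0, t = 1); each new remainder r_{k+1} = r_{k-1} − q_k·r_k inherits s_{k+1} = s_{k-1} − q_k·s_k, t_{k+1} = t_{k-1} − q_k·t_k, so r_k = a·s_k + b·t_k at every step:
  q = 2: r = 77, s = 1 − 2·0 = 1, t = 0 − 2·1 = -2  (check: 707·1 + 315·(-2) = 77)
  q = 4: r = 7, s = 0 − 4·1 = -4, t = 1 − 4·(-2) = 9  (check: 707·(-4) + 315·9 = 7)
The row with r = 7 (the gcd) gives the Bezout coefficients s = -4, t = 9.
Result: 707 · (-4) + 315 · (9) = 7.

gcd(707, 315) = 7; s = -4, t = 9 (check: 707·(-4) + 315·9 = 7).


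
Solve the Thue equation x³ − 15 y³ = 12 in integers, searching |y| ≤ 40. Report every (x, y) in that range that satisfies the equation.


The equation is x³ - 15y³ = 12. For fixed y, x³ = 15·y³ + 12, so a solution requires the RHS to be a perfect cube.
Strategy: iterate y from -40 to 40, compute RHS = 15·y³ + 12, and check whether it is a (positive or negative) perfect cube.
Check small values of y:
  y = 0: RHS = 12 is not a perfect cube.
  y = 1: RHS = 27 = (3)³ ⇒ x = 3 works.
  y = -1: RHS = -3 is not a perfect cube.
  y = 2: RHS = 132 is not a perfect cube.
  y = -2: RHS = -108 is not a perfect cube.
  y = 3: RHS = 417 is not a perfect cube.
  y = -3: RHS = -393 is not a perfect cube.
Continuing the search up to |y| = 40 finds no further solutions beyond those listed.
Collected solutions: (3, 1).

Solutions (with |y| ≤ 40): (3, 1).


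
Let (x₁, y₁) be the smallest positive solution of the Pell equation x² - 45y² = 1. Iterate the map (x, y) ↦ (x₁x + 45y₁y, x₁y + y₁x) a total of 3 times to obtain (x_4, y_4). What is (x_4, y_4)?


Step 1: Find the fundamental solution (x₁, y₁) of x² - 45y² = 1.
  Expand √45 as a continued fraction. a₀ = ⌊√45⌋ = 6; iterate m_{k+1} = d_k·a_k − m_k, d_{k+1} = (45 − m_{k+1}²)/d_k, a_{k+1} = ⌊(a₀ + m_{k+1})/d_{k+1}⌋ (starting m₀ = 0, d₀ = 1), with convergents p_k = a_k·p_{k-1} + p_{k-2}, q_k = a_k·q_{k-1} + q_{k-2} (p₋₁ = 1, q₋₁ = 0):
  k = 0: a₀ = 6; p₀/q₀ = 6/1; p₀² − 45·q₀² = 36 − 45 = -9.
  k = 1: m = 6, d = 9, a = ⌊(6 + 6)/9⌋ = 1; p/q = (1·6 + 1)/(1·1 + 0) = 7/1; p² − 45·q² = 49 − 45 = 4.
  k = 2: m = 3, d = 4, a = ⌊(6 + 3)/4⌋ = 2; p/q = (2·7 + 6)/(2·1 + 1) = 20/3; p² − 45·q² = 400 − 405 = -5.
  k = 3: m = 5, d = 5, a = ⌊(6 + 5)/5⌋ = 2; p/q = (2·20 + 7)/(2·3 + 1) = 47/7; p² − 45·q² = 2209 − 2205 = 4.
  k = 4: m = 5, d = 4, a = ⌊(6 + 5)/4⌋ = 2; p/q = (2·47 + 20)/(2·7 + 3) = 114/17; p² − 45·q² = 12996 − 13005 = -9.
  k = 5: m = 3, d = 9, a = ⌊(6 + 3)/9⌋ = 1; p/q = (1·114 + 47)/(1·17 + 7) = 161/24; p² − 45·q² = 25921 − 25920 = 1.
  The first convergent with p² − 45·q² = 1 gives the fundamental solution (x₁, y₁) = (161, 24).
Step 2: Apply the recurrence (x_{n+1}, y_{n+1}) = (x₁x_n + 45y₁y_n, x₁y_n + y₁x_n) repeatedly.
  From (x_1, y_1) = (161, 24): x_2 = 161·161 + 45·24·24 = 51841; y_2 = 161·24 + 24·161 = 7728.
  From (x_2, y_2) = (51841, 7728): x_3 = 161·51841 + 45·24·7728 = 16692641; y_3 = 161·7728 + 24·51841 = 2488392.
  From (x_3, y_3) = (16692641, 2488392): x_4 = 161·16692641 + 45·24·2488392 = 5374978561; y_4 = 161·2488392 + 24·16692641 = 801254496.
Step 3: Verify x_4² - 45·y_4² = 28890394531209630721 - 28890394531209630720 = 1 (should be 1). ✓

(x_1, y_1) = (161, 24); (x_4, y_4) = (5374978561, 801254496).


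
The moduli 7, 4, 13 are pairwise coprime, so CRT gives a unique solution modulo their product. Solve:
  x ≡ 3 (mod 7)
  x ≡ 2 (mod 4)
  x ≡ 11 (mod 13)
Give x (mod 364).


Moduli 7, 4, 13 are pairwise coprime; by CRT there is a unique solution modulo M = 7 · 4 · 13 = 364.
Solve pairwise, accumulating the modulus:
  Start with x ≡ 3 (mod 7).
  Combine with x ≡ 2 (mod 4): since gcd(7, 4) = 1, we get a unique residue mod 28.
    Write x = 3 + 7·t and substitute into x ≡ 2 (mod 4): 7·t ≡ 2 − 3 = -1 (mod 4).
    Reduce coefficients mod 4: 3·t ≡ 3 (mod 4).
    The inverse of 3 mod 4 is 3 (since 3·3 = 9 = 2·4 + 1), so t ≡ 3·3 = 9 ≡ 1 (mod 4).
    Then x = 3 + 7·1 = 10, valid modulo lcm(7, 4) = 28: x ≡ 10 (mod 28).
  Combine with x ≡ 11 (mod 13): since gcd(28, 13) = 1, we get a unique residue mod 364.
    Write x = 10 + 28·t and substitute into x ≡ 11 (mod 13): 28·t ≡ 11 − 10 = 1 (mod 13).
    Reduce coefficients mod 13: 2·t ≡ 1 (mod 13).
    The inverse of 2 mod 13 is 7 (since 2·7 = 14 = 1·13 + 1), so t ≡ 7·1 = 7 ≡ 7 (mod 13).
    Then x = 10 + 28·7 = 206, valid modulo lcm(28, 13) = 364: x ≡ 206 (mod 364).
Verify: 206 mod 7 = 3 ✓, 206 mod 4 = 2 ✓, 206 mod 13 = 11 ✓.

x ≡ 206 (mod 364).


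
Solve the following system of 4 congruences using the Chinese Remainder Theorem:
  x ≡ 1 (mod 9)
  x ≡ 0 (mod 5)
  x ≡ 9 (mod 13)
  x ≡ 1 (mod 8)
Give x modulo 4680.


Product of moduli M = 9 · 5 · 13 · 8 = 4680.
Merge one congruence at a time:
  Start: x ≡ 1 (mod 9).
  Combine with x ≡ 0 (mod 5); new modulus lcm = 45.
    Write x = 1 + 9·t and substitute into x ≡ 0 (mod 5): 9·t ≡ 0 − 1 = -1 (mod 5).
    Reduce coefficients mod 5: 4·t ≡ 4 (mod 5).
    The inverse of 4 mod 5 is 4 (since 4·4 = 16 = 3·5 + 1), so t ≡ 4·4 = 16 ≡ 1 (mod 5).
    Then x = 1 + 9·1 = 10, valid modulo lcm(9, 5) = 45: x ≡ 10 (mod 45).
  Combine with x ≡ 9 (mod 13); new modulus lcm = 585.
    Write x = 10 + 45·t and substitute into x ≡ 9 (mod 13): 45·t ≡ 9 − 10 = -1 (mod 13).
    Reduce coefficients mod 13: 6·t ≡ 12 (mod 13).
    The inverse of 6 mod 13 is 11 (since 6·11 = 66 = 5·13 + 1), so t ≡ 11·12 = 132 ≡ 2 (mod 13).
    Then x = 10 + 45·2 = 100, valid modulo lcm(45, 13) = 585: x ≡ 100 (mod 585).
  Combine with x ≡ 1 (mod 8); new modulus lcm = 4680.
    Write x = 100 + 585·t and substitute into x ≡ 1 (mod 8): 585·t ≡ 1 − 100 = -99 (mod 8).
    Reduce coefficients mod 8: 1·t ≡ 5 (mod 8).
    So t ≡ 5 (mod 8).
    Then x = 100 + 585·5 = 3025, valid modulo lcm(585, 8) = 4680: x ≡ 3025 (mod 4680).
Verify against each original: 3025 mod 9 = 1, 3025 mod 5 = 0, 3025 mod 13 = 9, 3025 mod 8 = 1.

x ≡ 3025 (mod 4680).


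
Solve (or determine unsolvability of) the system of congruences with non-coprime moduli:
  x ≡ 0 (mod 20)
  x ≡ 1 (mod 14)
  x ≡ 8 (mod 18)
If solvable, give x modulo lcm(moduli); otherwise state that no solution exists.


Moduli 20, 14, 18 are not pairwise coprime, so CRT works modulo lcm(m_i) when all pairwise compatibility conditions hold.
Pairwise compatibility: gcd(m_i, m_j) must divide a_i - a_j for every pair.
Merge one congruence at a time:
  Start: x ≡ 0 (mod 20).
  Combine with x ≡ 1 (mod 14): gcd(20, 14) = 2, and 1 - 0 = 1 is NOT divisible by 2.
    ⇒ system is inconsistent (no integer solution).

No solution (the system is inconsistent).


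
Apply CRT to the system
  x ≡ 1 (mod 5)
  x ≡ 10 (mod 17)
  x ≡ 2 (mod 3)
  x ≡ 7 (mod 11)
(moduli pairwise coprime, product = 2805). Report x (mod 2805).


Product of moduli M = 5 · 17 · 3 · 11 = 2805.
Merge one congruence at a time:
  Start: x ≡ 1 (mod 5).
  Combine with x ≡ 10 (mod 17); new modulus lcm = 85.
    Write x = 1 + 5·t and substitute into x ≡ 10 (mod 17): 5·t ≡ 10 − 1 = 9 (mod 17).
    The inverse of 5 mod 17 is 7 (since 5·7 = 35 = 2·17 + 1), so t ≡ 7·9 = 63 ≡ 12 (mod 17).
    Then x = 1 + 5·12 = 61, valid modulo lcm(5, 17) = 85: x ≡ 61 (mod 85).
  Combine with x ≡ 2 (mod 3); new modulus lcm = 255.
    Write x = 61 + 85·t and substitute into x ≡ 2 (mod 3): 85·t ≡ 2 − 61 = -59 (mod 3).
    Reduce coefficients mod 3: 1·t ≡ 1 (mod 3).
    So t ≡ 1 (mod 3).
    Then x = 61 + 85·1 = 146, valid modulo lcm(85, 3) = 255: x ≡ 146 (mod 255).
  Combine with x ≡ 7 (mod 11); new modulus lcm = 2805.
    Write x = 146 + 255·t and substitute into x ≡ 7 (mod 11): 255·t ≡ 7 − 146 = -139 (mod 11).
    Reduce coefficients mod 11: 2·t ≡ 4 (mod 11).
    The inverse of 2 mod 11 is 6 (since 2·6 = 12 = 1·11 + 1), so t ≡ 6·4 = 24 ≡ 2 (mod 11).
    Then x = 146 + 255·2 = 656, valid modulo lcm(255, 11) = 2805: x ≡ 656 (mod 2805).
Verify against each original: 656 mod 5 = 1, 656 mod 17 = 10, 656 mod 3 = 2, 656 mod 11 = 7.

x ≡ 656 (mod 2805).


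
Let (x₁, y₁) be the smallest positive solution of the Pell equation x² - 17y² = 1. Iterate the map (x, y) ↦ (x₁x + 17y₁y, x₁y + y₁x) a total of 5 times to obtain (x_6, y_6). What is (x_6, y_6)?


Step 1: Find the fundamental solution (x₁, y₁) of x² - 17y² = 1.
  Expand √17 as a continued fraction. a₀ = ⌊√17⌋ = 4; iterate m_{k+1} = d_k·a_k − m_k, d_{k+1} = (17 − m_{k+1}²)/d_k, a_{k+1} = ⌊(a₀ + m_{k+1})/d_{k+1}⌋ (starting m₀ = 0, d₀ = 1), with convergents p_k = a_k·p_{k-1} + p_{k-2}, q_k = a_k·q_{k-1} + q_{k-2} (p₋₁ = 1, q₋₁ = 0):
  k = 0: a₀ = 4; p₀/q₀ = 4/1; p₀² − 17·q₀² = 16 − 17 = -1.
  k = 1: m = 4, d = 1, a = ⌊(4 + 4)/1⌋ = 8; p/q = (8·4 + 1)/(8·1 + 0) = 33/8; p² − 17·q² = 1089 − 1088 = 1.
  The first convergent with p² − 17·q² = 1 gives the fundamental solution (x₁, y₁) = (33, 8).
Step 2: Apply the recurrence (x_{n+1}, y_{n+1}) = (x₁x_n + 17y₁y_n, x₁y_n + y₁x_n) repeatedly.
  From (x_1, y_1) = (33, 8): x_2 = 33·33 + 17·8·8 = 2177; y_2 = 33·8 + 8·33 = 528.
  From (x_2, y_2) = (2177, 528): x_3 = 33·2177 + 17·8·528 = 143649; y_3 = 33·528 + 8·2177 = 34840.
  From (x_3, y_3) = (143649, 34840): x_4 = 33·143649 + 17·8·34840 = 9478657; y_4 = 33·34840 + 8·143649 = 2298912.
  From (x_4, y_4) = (9478657, 2298912): x_5 = 33·9478657 + 17·8·2298912 = 625447713; y_5 = 33·2298912 + 8·9478657 = 151693352.
  From (x_5, y_5) = (625447713, 151693352): x_6 = 33·625447713 + 17·8·151693352 = 41270070401; y_6 = 33·151693352 + 8·625447713 = 10009462320.
Step 3: Verify x_6² - 17·y_6² = 1703218710903496300801 - 1703218710903496300800 = 1 (should be 1). ✓

(x_1, y_1) = (33, 8); (x_6, y_6) = (41270070401, 10009462320).


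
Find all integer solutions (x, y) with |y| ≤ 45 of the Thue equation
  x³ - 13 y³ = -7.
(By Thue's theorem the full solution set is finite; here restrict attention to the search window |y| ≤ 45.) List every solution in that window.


The equation is x³ - 13y³ = -7. For fixed y, x³ = 13·y³ − 7, so a solution requires the RHS to be a perfect cube.
Strategy: iterate y from -45 to 45, compute RHS = 13·y³ − 7, and check whether it is a (positive or negative) perfect cube.
Check small values of y:
  y = 0: RHS = -7 is not a perfect cube.
  y = 1: RHS = 6 is not a perfect cube.
  y = -1: RHS = -20 is not a perfect cube.
  y = 2: RHS = 97 is not a perfect cube.
  y = -2: RHS = -111 is not a perfect cube.
  y = 3: RHS = 344 is not a perfect cube.
  y = -3: RHS = -358 is not a perfect cube.
Continuing the search up to |y| = 45 finds no solutions either.
No (x, y) in the scanned range satisfies the equation.

No integer solutions with |y| ≤ 45.


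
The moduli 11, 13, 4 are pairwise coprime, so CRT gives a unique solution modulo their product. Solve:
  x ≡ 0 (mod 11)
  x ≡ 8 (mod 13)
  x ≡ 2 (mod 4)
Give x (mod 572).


Moduli 11, 13, 4 are pairwise coprime; by CRT there is a unique solution modulo M = 11 · 13 · 4 = 572.
Solve pairwise, accumulating the modulus:
  Start with x ≡ 0 (mod 11).
  Combine with x ≡ 8 (mod 13): since gcd(11, 13) = 1, we get a unique residue mod 143.
    Write x = 0 + 11·t and substitute into x ≡ 8 (mod 13): 11·t ≡ 8 − 0 = 8 (mod 13).
    The inverse of 11 mod 13 is 6 (since 11·6 = 66 = 5·13 + 1), so t ≡ 6·8 = 48 ≡ 9 (mod 13).
    Then x = 0 + 11·9 = 99, valid modulo lcm(11, 13) = 143: x ≡ 99 (mod 143).
  Combine with x ≡ 2 (mod 4): since gcd(143, 4) = 1, we get a unique residue mod 572.
    Write x = 99 + 143·t and substitute into x ≡ 2 (mod 4): 143·t ≡ 2 − 99 = -97 (mod 4).
    Reduce coefficients mod 4: 3·t ≡ 3 (mod 4).
    The inverse of 3 mod 4 is 3 (since 3·3 = 9 = 2·4 + 1), so t ≡ 3·3 = 9 ≡ 1 (mod 4).
    Then x = 99 + 143·1 = 242, valid modulo lcm(143, 4) = 572: x ≡ 242 (mod 572).
Verify: 242 mod 11 = 0 ✓, 242 mod 13 = 8 ✓, 242 mod 4 = 2 ✓.

x ≡ 242 (mod 572).


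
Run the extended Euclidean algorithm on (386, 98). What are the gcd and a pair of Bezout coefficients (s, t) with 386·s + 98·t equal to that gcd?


Euclidean algorithm on (386, 98) — divide until remainder is 0:
  386 = 3 · 98 + 92
  98 = 1 · 92 + 6
  92 = 15 · 6 + 2
  6 = 3 · 2 + 0
gcd(386, 98) = 2.
Track Bezout coefficients alongside the remainders: start with r₀ = 386 = a·1 + b·0 (s = 1, t = 0) and r₁ = 98 = a·0 + b·1 (s = 0, t = 1); each new remainder r_{k+1} = r_{k-1} − q_k·r_k inherits s_{k+1} = s_{k-1} − q_k·s_k, t_{k+1} = t_{k-1} − q_k·t_k, so r_k = a·s_k + b·t_k at every step:
  q = 3: r = 92, s = 1 − 3·0 = 1, t = 0 − 3·1 = -3  (check: 386·1 + 98·(-3) = 92)
  q = 1: r = 6, s = 0 − 1·1 = -1, t = 1 − 1·(-3) = 4  (check: 386·(-1) + 98·4 = 6)
  q = 15: r = 2, s = 1 − 15·(-1) = 16, t = -3 − 15·4 = -63  (check: 386·16 + 98·(-63) = 2)
The row with r = 2 (the gcd) gives the Bezout coefficients s = 16, t = -63.
Result: 386 · (16) + 98 · (-63) = 2.

gcd(386, 98) = 2; s = 16, t = -63 (check: 386·16 + 98·(-63) = 2).


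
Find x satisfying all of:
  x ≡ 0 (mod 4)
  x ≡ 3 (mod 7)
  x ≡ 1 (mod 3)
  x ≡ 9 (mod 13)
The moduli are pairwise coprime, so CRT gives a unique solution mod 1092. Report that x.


Product of moduli M = 4 · 7 · 3 · 13 = 1092.
Merge one congruence at a time:
  Start: x ≡ 0 (mod 4).
  Combine with x ≡ 3 (mod 7); new modulus lcm = 28.
    Write x = 0 + 4·t and substitute into x ≡ 3 (mod 7): 4·t ≡ 3 − 0 = 3 (mod 7).
    The inverse of 4 mod 7 is 2 (since 4·2 = 8 = 1·7 + 1), so t ≡ 2·3 = 6 ≡ 6 (mod 7).
    Then x = 0 + 4·6 = 24, valid modulo lcm(4, 7) = 28: x ≡ 24 (mod 28).
  Combine with x ≡ 1 (mod 3); new modulus lcm = 84.
    Write x = 24 + 28·t and substitute into x ≡ 1 (mod 3): 28·t ≡ 1 − 24 = -23 (mod 3).
    Reduce coefficients mod 3: 1·t ≡ 1 (mod 3).
    So t ≡ 1 (mod 3).
    Then x = 24 + 28·1 = 52, valid modulo lcm(28, 3) = 84: x ≡ 52 (mod 84).
  Combine with x ≡ 9 (mod 13); new modulus lcm = 1092.
    Write x = 52 + 84·t and substitute into x ≡ 9 (mod 13): 84·t ≡ 9 − 52 = -43 (mod 13).
    Reduce coefficients mod 13: 6·t ≡ 9 (mod 13).
    The inverse of 6 mod 13 is 11 (since 6·11 = 66 = 5·13 + 1), so t ≡ 11·9 = 99 ≡ 8 (mod 13).
    Then x = 52 + 84·8 = 724, valid modulo lcm(84, 13) = 1092: x ≡ 724 (mod 1092).
Verify against each original: 724 mod 4 = 0, 724 mod 7 = 3, 724 mod 3 = 1, 724 mod 13 = 9.

x ≡ 724 (mod 1092).


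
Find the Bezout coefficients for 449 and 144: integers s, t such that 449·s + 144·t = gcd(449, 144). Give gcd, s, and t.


Euclidean algorithm on (449, 144) — divide until remainder is 0:
  449 = 3 · 144 + 17
  144 = 8 · 17 + 8
  17 = 2 · 8 + 1
  8 = 8 · 1 + 0
gcd(449, 144) = 1.
Track Bezout coefficients alongside the remainders: start with r₀ = 449 = a·1 + b·0 (s = 1, t = 0) and r₁ = 144 = a·0 + b·1 (s = 0, t = 1); each new remainder r_{k+1} = r_{k-1} − q_k·r_k inherits s_{k+1} = s_{k-1} − q_k·s_k, t_{k+1} = t_{k-1} − q_k·t_k, so r_k = a·s_k + b·t_k at every step:
  q = 3: r = 17, s = 1 − 3·0 = 1, t = 0 − 3·1 = -3  (check: 449·1 + 144·(-3) = 17)
  q = 8: r = 8, s = 0 − 8·1 = -8, t = 1 − 8·(-3) = 25  (check: 449·(-8) + 144·25 = 8)
  q = 2: r = 1, s = 1 − 2·(-8) = 17, t = -3 − 2·25 = -53  (check: 449·17 + 144·(-53) = 1)
The row with r = 1 (the gcd) gives the Bezout coefficients s = 17, t = -53.
Result: 449 · (17) + 144 · (-53) = 1.

gcd(449, 144) = 1; s = 17, t = -53 (check: 449·17 + 144·(-53) = 1).


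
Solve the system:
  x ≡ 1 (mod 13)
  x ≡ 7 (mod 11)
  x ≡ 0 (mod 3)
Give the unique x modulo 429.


Moduli 13, 11, 3 are pairwise coprime; by CRT there is a unique solution modulo M = 13 · 11 · 3 = 429.
Solve pairwise, accumulating the modulus:
  Start with x ≡ 1 (mod 13).
  Combine with x ≡ 7 (mod 11): since gcd(13, 11) = 1, we get a unique residue mod 143.
    Write x = 1 + 13·t and substitute into x ≡ 7 (mod 11): 13·t ≡ 7 − 1 = 6 (mod 11).
    Reduce coefficients mod 11: 2·t ≡ 6 (mod 11).
    The inverse of 2 mod 11 is 6 (since 2·6 = 12 = 1·11 + 1), so t ≡ 6·6 = 36 ≡ 3 (mod 11).
    Then x = 1 + 13·3 = 40, valid modulo lcm(13, 11) = 143: x ≡ 40 (mod 143).
  Combine with x ≡ 0 (mod 3): since gcd(143, 3) = 1, we get a unique residue mod 429.
    Write x = 40 + 143·t and substitute into x ≡ 0 (mod 3): 143·t ≡ 0 − 40 = -40 (mod 3).
    Reduce coefficients mod 3: 2·t ≡ 2 (mod 3).
    The inverse of 2 mod 3 is 2 (since 2·2 = 4 = 1·3 + 1), so t ≡ 2·2 = 4 ≡ 1 (mod 3).
    Then x = 40 + 143·1 = 183, valid modulo lcm(143, 3) = 429: x ≡ 183 (mod 429).
Verify: 183 mod 13 = 1 ✓, 183 mod 11 = 7 ✓, 183 mod 3 = 0 ✓.

x ≡ 183 (mod 429).


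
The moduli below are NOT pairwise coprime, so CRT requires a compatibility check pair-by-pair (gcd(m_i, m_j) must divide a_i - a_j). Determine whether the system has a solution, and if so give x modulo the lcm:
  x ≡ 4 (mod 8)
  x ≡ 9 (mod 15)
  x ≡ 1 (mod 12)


Moduli 8, 15, 12 are not pairwise coprime, so CRT works modulo lcm(m_i) when all pairwise compatibility conditions hold.
Pairwise compatibility: gcd(m_i, m_j) must divide a_i - a_j for every pair.
Merge one congruence at a time:
  Start: x ≡ 4 (mod 8).
  Combine with x ≡ 9 (mod 15): gcd(8, 15) = 1; 9 - 4 = 5, which IS divisible by 1, so compatible.
    Write x = 4 + 8·t and substitute into x ≡ 9 (mod 15): 8·t ≡ 9 − 4 = 5 (mod 15).
    The inverse of 8 mod 15 is 2 (since 8·2 = 16 = 1·15 + 1), so t ≡ 2·5 = 10 ≡ 10 (mod 15).
    Then x = 4 + 8·10 = 84, valid modulo lcm(8, 15) = 120: x ≡ 84 (mod 120).
  Combine with x ≡ 1 (mod 12): gcd(120, 12) = 12, and 1 - 84 = -83 is NOT divisible by 12.
    ⇒ system is inconsistent (no integer solution).

No solution (the system is inconsistent).


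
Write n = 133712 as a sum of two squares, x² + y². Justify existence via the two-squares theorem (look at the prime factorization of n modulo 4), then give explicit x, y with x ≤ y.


Step 1: Factor n = 133712 = 2^4 · 61 · 137.
Step 2: Check the mod-4 condition on each prime factor: 2 = 2 (special); 61 ≡ 1 (mod 4), exponent 1; 137 ≡ 1 (mod 4), exponent 1.
All primes ≡ 3 (mod 4) appear to even exponent (or don't appear), so by the two-squares theorem n IS expressible as a sum of two squares.
Step 3: Build a representation. Group n = k² · m with k = 4 and m = 61 · 137 = 8357 (a product of primes ≡ 1 (mod 4)); a representation of m scales to one of n via (k·x)² + (k·y)² = k²(x² + y²). Each prime p ≡ 1 (mod 4) is itself a sum of two squares; find a² by testing p − a² for a perfect square:
  61: 61 − 1² = 60, 61 − 2² = 57, 61 − 3² = 52, 61 − 4² = 45, 61 − 5² = 36 = 6² ⇒ 61 = 5² + 6².
  137: 137 − 1² = 136, 137 − 2² = 133, 137 − 3² = 128, 137 − 4² = 121 = 11² ⇒ 137 = 4² + 11².
  Combine using the Brahmagupta–Fibonacci identity (a² + b²)(c² + d²) = (ac − bd)² + (ad + bc)² = (ac + bd)² + (ad − bc)²:
  61 · 137 = 8357: from (5² + 6²)(4² + 11²), take (5·4 − 6·11, 5·11 + 6·4) = (20 − 66, 55 + 24) = (-46, 79); dropping signs (only squares matter) gives (46, 79); check 46² + 79² = 2116 + 6241 = 8357 ✓.
  Scale by k = 4: (4·46, 4·79) = (184, 316).
Step 4: Order so x ≤ y and verify: 184² + 316² = 33856 + 99856 = 133712 = n. ✓

n = 133712 = 184² + 316² (one valid representation with x ≤ y).


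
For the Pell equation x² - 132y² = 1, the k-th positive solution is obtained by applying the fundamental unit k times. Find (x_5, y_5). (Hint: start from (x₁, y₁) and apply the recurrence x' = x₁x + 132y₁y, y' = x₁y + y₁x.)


Step 1: Find the fundamental solution (x₁, y₁) of x² - 132y² = 1.
  Expand √132 as a continued fraction. a₀ = ⌊√132⌋ = 11; iterate m_{k+1} = d_k·a_k − m_k, d_{k+1} = (132 − m_{k+1}²)/d_k, a_{k+1} = ⌊(a₀ + m_{k+1})/d_{k+1}⌋ (starting m₀ = 0, d₀ = 1), with convergents p_k = a_k·p_{k-1} + p_{k-2}, q_k = a_k·q_{k-1} + q_{k-2} (p₋₁ = 1, q₋₁ = 0):
  k = 0: a₀ = 11; p₀/q₀ = 11/1; p₀² − 132·q₀² = 121 − 132 = -11.
  k = 1: m = 11, d = 11, a = ⌊(11 + 11)/11⌋ = 2; p/q = (2·11 + 1)/(2·1 + 0) = 23/2; p² − 132·q² = 529 − 528 = 1.
  The first convergent with p² − 132·q² = 1 gives the fundamental solution (x₁, y₁) = (23, 2).
Step 2: Apply the recurrence (x_{n+1}, y_{n+1}) = (x₁x_n + 132y₁y_n, x₁y_n + y₁x_n) repeatedly.
  From (x_1, y_1) = (23, 2): x_2 = 23·23 + 132·2·2 = 1057; y_2 = 23·2 + 2·23 = 92.
  From (x_2, y_2) = (1057, 92): x_3 = 23·1057 + 132·2·92 = 48599; y_3 = 23·92 + 2·1057 = 4230.
  From (x_3, y_3) = (48599, 4230): x_4 = 23·48599 + 132·2·4230 = 2234497; y_4 = 23·4230 + 2·48599 = 194488.
  From (x_4, y_4) = (2234497, 194488): x_5 = 23·2234497 + 132·2·194488 = 102738263; y_5 = 23·194488 + 2·2234497 = 8942218.
Step 3: Verify x_5² - 132·y_5² = 10555150684257169 - 10555150684257168 = 1 (should be 1). ✓

(x_1, y_1) = (23, 2); (x_5, y_5) = (102738263, 8942218).


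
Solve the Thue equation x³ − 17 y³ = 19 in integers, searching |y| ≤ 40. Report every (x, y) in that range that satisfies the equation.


The equation is x³ - 17y³ = 19. For fixed y, x³ = 17·y³ + 19, so a solution requires the RHS to be a perfect cube.
Strategy: iterate y from -40 to 40, compute RHS = 17·y³ + 19, and check whether it is a (positive or negative) perfect cube.
Check small values of y:
  y = 0: RHS = 19 is not a perfect cube.
  y = 1: RHS = 36 is not a perfect cube.
  y = -1: RHS = 2 is not a perfect cube.
  y = 2: RHS = 155 is not a perfect cube.
  y = -2: RHS = -117 is not a perfect cube.
  y = 3: RHS = 478 is not a perfect cube.
  y = -3: RHS = -440 is not a perfect cube.
Continuing the search up to |y| = 40 finds no solutions either.
No (x, y) in the scanned range satisfies the equation.

No integer solutions with |y| ≤ 40.


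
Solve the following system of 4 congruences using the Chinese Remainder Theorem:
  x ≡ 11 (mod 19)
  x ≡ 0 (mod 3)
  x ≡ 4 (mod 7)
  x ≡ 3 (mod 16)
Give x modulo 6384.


Product of moduli M = 19 · 3 · 7 · 16 = 6384.
Merge one congruence at a time:
  Start: x ≡ 11 (mod 19).
  Combine with x ≡ 0 (mod 3); new modulus lcm = 57.
    Write x = 11 + 19·t and substitute into x ≡ 0 (mod 3): 19·t ≡ 0 − 11 = -11 (mod 3).
    Reduce coefficients mod 3: 1·t ≡ 1 (mod 3).
    So t ≡ 1 (mod 3).
    Then x = 11 + 19·1 = 30, valid modulo lcm(19, 3) = 57: x ≡ 30 (mod 57).
  Combine with x ≡ 4 (mod 7); new modulus lcm = 399.
    Write x = 30 + 57·t and substitute into x ≡ 4 (mod 7): 57·t ≡ 4 − 30 = -26 (mod 7).
    Reduce coefficients mod 7: 1·t ≡ 2 (mod 7).
    So t ≡ 2 (mod 7).
    Then x = 30 + 57·2 = 144, valid modulo lcm(57, 7) = 399: x ≡ 144 (mod 399).
  Combine with x ≡ 3 (mod 16); new modulus lcm = 6384.
    Write x = 144 + 399·t and substitute into x ≡ 3 (mod 16): 399·t ≡ 3 − 144 = -141 (mod 16).
    Reduce coefficients mod 16: 15·t ≡ 3 (mod 16).
    The inverse of 15 mod 16 is 15 (since 15·15 = 225 = 14·16 + 1), so t ≡ 15·3 = 45 ≡ 13 (mod 16).
    Then x = 144 + 399·13 = 5331, valid modulo lcm(399, 16) = 6384: x ≡ 5331 (mod 6384).
Verify against each original: 5331 mod 19 = 11, 5331 mod 3 = 0, 5331 mod 7 = 4, 5331 mod 16 = 3.

x ≡ 5331 (mod 6384).


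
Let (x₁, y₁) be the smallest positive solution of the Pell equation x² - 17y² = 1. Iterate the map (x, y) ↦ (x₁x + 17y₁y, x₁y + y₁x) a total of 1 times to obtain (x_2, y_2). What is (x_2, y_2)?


Step 1: Find the fundamental solution (x₁, y₁) of x² - 17y² = 1.
  Expand √17 as a continued fraction. a₀ = ⌊√17⌋ = 4; iterate m_{k+1} = d_k·a_k − m_k, d_{k+1} = (17 − m_{k+1}²)/d_k, a_{k+1} = ⌊(a₀ + m_{k+1})/d_{k+1}⌋ (starting m₀ = 0, d₀ = 1), with convergents p_k = a_k·p_{k-1} + p_{k-2}, q_k = a_k·q_{k-1} + q_{k-2} (p₋₁ = 1, q₋₁ = 0):
  k = 0: a₀ = 4; p₀/q₀ = 4/1; p₀² − 17·q₀² = 16 − 17 = -1.
  k = 1: m = 4, d = 1, a = ⌊(4 + 4)/1⌋ = 8; p/q = (8·4 + 1)/(8·1 + 0) = 33/8; p² − 17·q² = 1089 − 1088 = 1.
  The first convergent with p² − 17·q² = 1 gives the fundamental solution (x₁, y₁) = (33, 8).
Step 2: Apply the recurrence (x_{n+1}, y_{n+1}) = (x₁x_n + 17y₁y_n, x₁y_n + y₁x_n) repeatedly.
  From (x_1, y_1) = (33, 8): x_2 = 33·33 + 17·8·8 = 2177; y_2 = 33·8 + 8·33 = 528.
Step 3: Verify x_2² - 17·y_2² = 4739329 - 4739328 = 1 (should be 1). ✓

(x_1, y_1) = (33, 8); (x_2, y_2) = (2177, 528).


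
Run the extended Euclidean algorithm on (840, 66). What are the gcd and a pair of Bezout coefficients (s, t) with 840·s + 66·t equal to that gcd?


Euclidean algorithm on (840, 66) — divide until remainder is 0:
  840 = 12 · 66 + 48
  66 = 1 · 48 + 18
  48 = 2 · 18 + 12
  18 = 1 · 12 + 6
  12 = 2 · 6 + 0
gcd(840, 66) = 6.
Track Bezout coefficients alongside the remainders: start with r₀ = 840 = a·1 + b·0 (s = 1, t = 0) and r₁ = 66 = a·0 + b·1 (s = 0, t = 1); each new remainder r_{k+1} = r_{k-1} − q_k·r_k inherits s_{k+1} = s_{k-1} − q_k·s_k, t_{k+1} = t_{k-1} − q_k·t_k, so r_k = a·s_k + b·t_k at every step:
  q = 12: r = 48, s = 1 − 12·0 = 1, t = 0 − 12·1 = -12  (check: 840·1 + 66·(-12) = 48)
  q = 1: r = 18, s = 0 − 1·1 = -1, t = 1 − 1·(-12) = 13  (check: 840·(-1) + 66·13 = 18)
  q = 2: r = 12, s = 1 − 2·(-1) = 3, t = -12 − 2·13 = -38  (check: 840·3 + 66·(-38) = 12)
  q = 1: r = 6, s = -1 − 1·3 = -4, t = 13 − 1·(-38) = 51  (check: 840·(-4) + 66·51 = 6)
The row with r = 6 (the gcd) gives the Bezout coefficients s = -4, t = 51.
Result: 840 · (-4) + 66 · (51) = 6.

gcd(840, 66) = 6; s = -4, t = 51 (check: 840·(-4) + 66·51 = 6).


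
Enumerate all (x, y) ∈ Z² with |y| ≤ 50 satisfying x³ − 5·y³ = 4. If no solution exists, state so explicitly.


The equation is x³ - 5y³ = 4. For fixed y, x³ = 5·y³ + 4, so a solution requires the RHS to be a perfect cube.
Strategy: iterate y from -50 to 50, compute RHS = 5·y³ + 4, and check whether it is a (positive or negative) perfect cube.
Check small values of y:
  y = 0: RHS = 4 is not a perfect cube.
  y = 1: RHS = 9 is not a perfect cube.
  y = -1: RHS = -1 = (-1)³ ⇒ x = -1 works.
  y = 2: RHS = 44 is not a perfect cube.
  y = -2: RHS = -36 is not a perfect cube.
  y = 3: RHS = 139 is not a perfect cube.
  y = -3: RHS = -131 is not a perfect cube.
Continuing the search up to |y| = 50 finds no further solutions beyond those listed.
Collected solutions: (-1, -1).

Solutions (with |y| ≤ 50): (-1, -1).
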